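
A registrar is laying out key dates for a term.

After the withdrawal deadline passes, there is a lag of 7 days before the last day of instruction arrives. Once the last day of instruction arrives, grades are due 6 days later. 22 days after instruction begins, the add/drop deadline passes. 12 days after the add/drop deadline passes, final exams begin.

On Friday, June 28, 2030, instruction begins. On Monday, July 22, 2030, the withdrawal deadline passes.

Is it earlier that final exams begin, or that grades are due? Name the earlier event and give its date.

Final exams begin — Thursday, August 1, 2030

Instruction begins: Jun 28, 2030.
The add/drop deadline passes: Jun 28, 2030 + 22 days = Jul 20, 2030.
Final exams begin: Jul 20, 2030 + 12 days = Aug 1, 2030.
The withdrawal deadline passes: Jul 22, 2030.
The last day of instruction arrives: Jul 22, 2030 + 7 days = Jul 29, 2030.
Grades are due: Jul 29, 2030 + 6 days = Aug 4, 2030.
Comparing: final exams begin on Aug 1, 2030 vs grades are due on Aug 4, 2030. Earlier: final exams begin.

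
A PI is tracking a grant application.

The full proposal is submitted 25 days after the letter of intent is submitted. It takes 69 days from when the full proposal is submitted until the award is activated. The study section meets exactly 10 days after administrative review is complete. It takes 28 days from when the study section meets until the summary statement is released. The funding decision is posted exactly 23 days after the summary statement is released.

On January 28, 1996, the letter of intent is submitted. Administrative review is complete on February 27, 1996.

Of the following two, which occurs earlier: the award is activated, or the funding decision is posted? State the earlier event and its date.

The funding decision is posted — April 28, 1996

The letter of intent is submitted: Jan 28, 1996.
The full proposal is submitted: Jan 28, 1996 + 25 days = Feb 22, 1996.
The award is activated: Feb 22, 1996 + 69 days = May 1, 1996.
Administrative review is complete: Feb 27, 1996.
The study section meets: Feb 27, 1996 + 10 days = Mar 8, 1996.
The summary statement is released: Mar 8, 1996 + 28 days = Apr 5, 1996.
The funding decision is posted: Apr 5, 1996 + 23 days = Apr 28, 1996.
Comparing: the award is activated on May 1, 1996 vs the funding decision is posted on Apr 28, 1996. Earlier: the funding decision is posted.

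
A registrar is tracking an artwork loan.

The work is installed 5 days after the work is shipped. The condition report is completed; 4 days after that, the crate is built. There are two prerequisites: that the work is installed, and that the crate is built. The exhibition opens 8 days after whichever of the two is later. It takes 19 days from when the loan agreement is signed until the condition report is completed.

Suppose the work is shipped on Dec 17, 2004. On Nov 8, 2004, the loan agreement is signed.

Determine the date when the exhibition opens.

Dec 30, 2004

The work is shipped: Dec 17, 2004.
The work is installed: Dec 17, 2004 + 5 days = Dec 22, 2004.
The loan agreement is signed: Nov 8, 2004.
The condition report is completed: Nov 8, 2004 + 19 days = Nov 27, 2004.
The crate is built: Nov 27, 2004 + 4 days = Dec 1, 2004.
Both prerequisites met — the work is installed (Dec 22, 2004), the crate is built (Dec 1, 2004); the later is Dec 22, 2004.
The exhibition opens: Dec 22, 2004 + 8 days = Dec 30, 2004.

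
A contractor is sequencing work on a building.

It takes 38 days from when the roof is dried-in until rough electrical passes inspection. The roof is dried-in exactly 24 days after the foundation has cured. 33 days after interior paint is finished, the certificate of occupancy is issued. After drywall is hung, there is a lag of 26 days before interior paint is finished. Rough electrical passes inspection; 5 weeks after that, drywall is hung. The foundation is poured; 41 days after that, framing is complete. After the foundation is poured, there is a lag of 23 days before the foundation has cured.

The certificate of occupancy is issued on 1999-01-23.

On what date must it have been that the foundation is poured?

The certificate of occupancy is issued: Jan 23, 1999.
Interior paint is finished: Jan 23, 1999 − 33 days = Dec 21, 1998.
Drywall is hung: Dec 21, 1998 − 26 days = Nov 25, 1998.
Rough electrical passes inspection: Nov 25, 1998 − 5 weeks = Oct 21, 1998.
The roof is dried-in: Oct 21, 1998 − 38 days = Sep 13, 1998.
The foundation has cured: Sep 13, 1998 − 24 days = Aug 20, 1998.
The foundation is poured: Aug 20, 1998 − 23 days = Jul 28, 1998.

1998-07-28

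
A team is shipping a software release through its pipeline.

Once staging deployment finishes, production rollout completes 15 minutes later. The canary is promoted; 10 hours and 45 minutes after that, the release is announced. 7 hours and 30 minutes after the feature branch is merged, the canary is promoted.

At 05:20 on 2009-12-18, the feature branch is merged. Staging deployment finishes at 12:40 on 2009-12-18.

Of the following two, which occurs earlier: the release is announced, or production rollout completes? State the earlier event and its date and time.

Production rollout completes — 12:55 on 2009-12-18

The feature branch is merged: 05:20 Dec 18, 2009.
The canary is promoted: 05:20 Dec 18, 2009 + 7h30m = 12:50 Dec 18, 2009.
The release is announced: 12:50 Dec 18, 2009 + 10h45m = 23:35 Dec 18, 2009.
Staging deployment finishes: 12:40 Dec 18, 2009.
Production rollout completes: 12:40 Dec 18, 2009 + 15m = 12:55 Dec 18, 2009.
Comparing: the release is announced at 23:35 Dec 18, 2009 vs production rollout completes at 12:55 Dec 18, 2009. Earlier: production rollout completes.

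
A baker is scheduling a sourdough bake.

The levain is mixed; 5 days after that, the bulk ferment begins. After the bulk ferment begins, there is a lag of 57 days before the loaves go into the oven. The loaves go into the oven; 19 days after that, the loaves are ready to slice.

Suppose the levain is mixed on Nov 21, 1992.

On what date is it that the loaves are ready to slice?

The levain is mixed: Nov 21, 1992.
The bulk ferment begins: Nov 21, 1992 + 5 days = Nov 26, 1992.
The loaves go into the oven: Nov 26, 1992 + 57 days = Jan 22, 1993.
The loaves are ready to slice: Jan 22, 1993 + 19 days = Feb 10, 1993.

Feb 10, 1993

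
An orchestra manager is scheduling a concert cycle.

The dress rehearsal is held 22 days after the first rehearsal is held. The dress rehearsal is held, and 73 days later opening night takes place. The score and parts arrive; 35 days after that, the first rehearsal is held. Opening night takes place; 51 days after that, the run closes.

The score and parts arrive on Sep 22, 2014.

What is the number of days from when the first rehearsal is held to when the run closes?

146 days

Causal path: the first rehearsal is held → the dress rehearsal is held → opening night takes place → the run closes.
Total delay along the path: 22 + 73 + 51 = 146 days.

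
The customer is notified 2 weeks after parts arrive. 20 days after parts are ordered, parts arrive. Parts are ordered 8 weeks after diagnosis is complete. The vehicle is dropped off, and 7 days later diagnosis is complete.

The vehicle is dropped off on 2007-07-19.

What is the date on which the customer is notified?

2007-10-24

The vehicle is dropped off: Jul 19, 2007.
Diagnosis is complete: Jul 19, 2007 + 7 days = Jul 26, 2007.
Parts are ordered: Jul 26, 2007 + 8 weeks = Sep 20, 2007.
Parts arrive: Sep 20, 2007 + 20 days = Oct 10, 2007.
The customer is notified: Oct 10, 2007 + 2 weeks = Oct 24, 2007.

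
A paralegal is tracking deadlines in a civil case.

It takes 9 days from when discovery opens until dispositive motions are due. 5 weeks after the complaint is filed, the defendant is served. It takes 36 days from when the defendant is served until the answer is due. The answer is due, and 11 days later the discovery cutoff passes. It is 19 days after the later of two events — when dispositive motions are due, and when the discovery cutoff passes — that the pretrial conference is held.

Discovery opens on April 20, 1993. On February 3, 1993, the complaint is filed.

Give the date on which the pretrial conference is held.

May 18, 1993

Discovery opens: Apr 20, 1993.
Dispositive motions are due: Apr 20, 1993 + 9 days = Apr 29, 1993.
The complaint is filed: Feb 3, 1993.
The defendant is served: Feb 3, 1993 + 5 weeks = Mar 10, 1993.
The answer is due: Mar 10, 1993 + 36 days = Apr 15, 1993.
The discovery cutoff passes: Apr 15, 1993 + 11 days = Apr 26, 1993.
Both prerequisites met — dispositive motions are due (Apr 29, 1993), the discovery cutoff passes (Apr 26, 1993); the later is Apr 29, 1993.
The pretrial conference is held: Apr 29, 1993 + 19 days = May 18, 1993.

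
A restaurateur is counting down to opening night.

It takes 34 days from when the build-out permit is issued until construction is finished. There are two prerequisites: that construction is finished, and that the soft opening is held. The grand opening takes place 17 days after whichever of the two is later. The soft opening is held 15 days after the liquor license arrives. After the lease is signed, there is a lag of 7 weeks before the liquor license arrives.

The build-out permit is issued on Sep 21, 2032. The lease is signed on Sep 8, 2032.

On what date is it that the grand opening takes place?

Nov 28, 2032

The build-out permit is issued: Sep 21, 2032.
Construction is finished: Sep 21, 2032 + 34 days = Oct 25, 2032.
The lease is signed: Sep 8, 2032.
The liquor license arrives: Sep 8, 2032 + 7 weeks = Oct 27, 2032.
The soft opening is held: Oct 27, 2032 + 15 days = Nov 11, 2032.
Both prerequisites met — construction is finished (Oct 25, 2032), the soft opening is held (Nov 11, 2032); the later is Nov 11, 2032.
The grand opening takes place: Nov 11, 2032 + 17 days = Nov 28, 2032.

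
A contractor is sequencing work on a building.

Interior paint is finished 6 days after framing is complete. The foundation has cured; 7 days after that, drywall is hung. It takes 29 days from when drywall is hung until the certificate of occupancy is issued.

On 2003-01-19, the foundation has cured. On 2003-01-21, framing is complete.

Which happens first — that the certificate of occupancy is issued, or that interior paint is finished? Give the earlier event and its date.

The foundation has cured: Jan 19, 2003.
Drywall is hung: Jan 19, 2003 + 7 days = Jan 26, 2003.
The certificate of occupancy is issued: Jan 26, 2003 + 29 days = Feb 24, 2003.
Framing is complete: Jan 21, 2003.
Interior paint is finished: Jan 21, 2003 + 6 days = Jan 27, 2003.
Comparing: the certificate of occupancy is issued on Feb 24, 2003 vs interior paint is finished on Jan 27, 2003. Earlier: interior paint is finished.

Interior paint is finished — 2003-01-27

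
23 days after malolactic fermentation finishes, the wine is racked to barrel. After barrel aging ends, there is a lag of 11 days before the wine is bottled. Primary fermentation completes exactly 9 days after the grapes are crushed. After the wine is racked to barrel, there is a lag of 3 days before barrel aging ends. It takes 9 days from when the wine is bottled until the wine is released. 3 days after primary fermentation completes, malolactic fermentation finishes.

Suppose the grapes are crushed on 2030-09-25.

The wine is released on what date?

2030-11-22

The grapes are crushed: Sep 25, 2030.
Primary fermentation completes: Sep 25, 2030 + 9 days = Oct 4, 2030.
Malolactic fermentation finishes: Oct 4, 2030 + 3 days = Oct 7, 2030.
The wine is racked to barrel: Oct 7, 2030 + 23 days = Oct 30, 2030.
Barrel aging ends: Oct 30, 2030 + 3 days = Nov 2, 2030.
The wine is bottled: Nov 2, 2030 + 11 days = Nov 13, 2030.
The wine is released: Nov 13, 2030 + 9 days = Nov 22, 2030.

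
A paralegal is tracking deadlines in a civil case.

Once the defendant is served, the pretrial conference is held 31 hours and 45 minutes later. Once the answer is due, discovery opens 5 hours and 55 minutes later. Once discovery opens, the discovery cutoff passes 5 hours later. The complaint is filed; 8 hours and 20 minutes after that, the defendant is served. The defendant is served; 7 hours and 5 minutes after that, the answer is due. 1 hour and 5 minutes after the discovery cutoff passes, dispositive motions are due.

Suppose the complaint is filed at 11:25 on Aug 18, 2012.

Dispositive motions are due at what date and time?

14:50 on Aug 19, 2012

The complaint is filed: 11:25 Aug 18, 2012.
The defendant is served: 11:25 Aug 18, 2012 + 8h20m = 19:45 Aug 18, 2012.
The answer is due: 19:45 Aug 18, 2012 + 7h05m = 02:50 Aug 19, 2012.
Discovery opens: 02:50 Aug 19, 2012 + 5h55m = 08:45 Aug 19, 2012.
The discovery cutoff passes: 08:45 Aug 19, 2012 + 5h = 13:45 Aug 19, 2012.
Dispositive motions are due: 13:45 Aug 19, 2012 + 1h05m = 14:50 Aug 19, 2012.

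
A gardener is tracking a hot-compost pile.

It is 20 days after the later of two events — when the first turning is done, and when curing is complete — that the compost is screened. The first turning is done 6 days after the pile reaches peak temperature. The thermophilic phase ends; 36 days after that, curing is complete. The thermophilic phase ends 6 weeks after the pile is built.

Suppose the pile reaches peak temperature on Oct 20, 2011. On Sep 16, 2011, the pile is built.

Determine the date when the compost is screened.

Dec 23, 2011

The pile reaches peak temperature: Oct 20, 2011.
The first turning is done: Oct 20, 2011 + 6 days = Oct 26, 2011.
The pile is built: Sep 16, 2011.
The thermophilic phase ends: Sep 16, 2011 + 6 weeks = Oct 28, 2011.
Curing is complete: Oct 28, 2011 + 36 days = Dec 3, 2011.
Both prerequisites met — the first turning is done (Oct 26, 2011), curing is complete (Dec 3, 2011); the later is Dec 3, 2011.
The compost is screened: Dec 3, 2011 + 20 days = Dec 23, 2011.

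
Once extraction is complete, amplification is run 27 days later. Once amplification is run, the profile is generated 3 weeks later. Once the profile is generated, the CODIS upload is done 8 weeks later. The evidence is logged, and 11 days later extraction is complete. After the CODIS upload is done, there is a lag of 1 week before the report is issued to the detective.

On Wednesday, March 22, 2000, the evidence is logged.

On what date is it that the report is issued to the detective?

Saturday, July 22, 2000

The evidence is logged: Mar 22, 2000.
Extraction is complete: Mar 22, 2000 + 11 days = Apr 2, 2000.
Amplification is run: Apr 2, 2000 + 27 days = Apr 29, 2000.
The profile is generated: Apr 29, 2000 + 3 weeks = May 20, 2000.
The CODIS upload is done: May 20, 2000 + 8 weeks = Jul 15, 2000.
The report is issued to the detective: Jul 15, 2000 + 1 week = Jul 22, 2000.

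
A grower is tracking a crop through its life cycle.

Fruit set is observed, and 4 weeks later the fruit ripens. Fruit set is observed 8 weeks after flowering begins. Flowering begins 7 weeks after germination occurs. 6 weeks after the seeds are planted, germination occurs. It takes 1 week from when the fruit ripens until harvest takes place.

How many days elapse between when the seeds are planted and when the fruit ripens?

175 days

Causal path: the seeds are planted → germination occurs → flowering begins → fruit set is observed → the fruit ripens.
Total delay along the path: 6 + 7 + 8 + 4 weeks = 25 weeks = 175 days.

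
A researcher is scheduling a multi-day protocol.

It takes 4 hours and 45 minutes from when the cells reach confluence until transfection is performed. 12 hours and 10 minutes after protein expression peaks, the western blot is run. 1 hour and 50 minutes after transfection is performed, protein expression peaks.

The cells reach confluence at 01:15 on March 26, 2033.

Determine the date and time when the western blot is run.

20:00 on March 26, 2033

The cells reach confluence: 01:15 Mar 26, 2033.
Transfection is performed: 01:15 Mar 26, 2033 + 4h45m = 06:00 Mar 26, 2033.
Protein expression peaks: 06:00 Mar 26, 2033 + 1h50m = 07:50 Mar 26, 2033.
The western blot is run: 07:50 Mar 26, 2033 + 12h10m = 20:00 Mar 26, 2033.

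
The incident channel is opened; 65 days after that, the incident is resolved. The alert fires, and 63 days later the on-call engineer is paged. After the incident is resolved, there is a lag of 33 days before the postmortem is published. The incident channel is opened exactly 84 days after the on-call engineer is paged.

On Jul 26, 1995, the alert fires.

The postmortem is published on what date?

Mar 27, 1996

The alert fires: Jul 26, 1995.
The on-call engineer is paged: Jul 26, 1995 + 63 days = Sep 27, 1995.
The incident channel is opened: Sep 27, 1995 + 84 days = Dec 20, 1995.
The incident is resolved: Dec 20, 1995 + 65 days = Feb 23, 1996.
The postmortem is published: Feb 23, 1996 + 33 days = Mar 27, 1996.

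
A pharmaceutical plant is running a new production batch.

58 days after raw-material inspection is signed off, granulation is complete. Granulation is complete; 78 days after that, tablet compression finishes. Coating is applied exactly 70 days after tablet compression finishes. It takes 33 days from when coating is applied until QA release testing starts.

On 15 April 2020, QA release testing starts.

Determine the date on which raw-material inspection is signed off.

QA release testing starts: Apr 15, 2020.
Coating is applied: Apr 15, 2020 − 33 days = Mar 13, 2020.
Tablet compression finishes: Mar 13, 2020 − 70 days = Jan 3, 2020.
Granulation is complete: Jan 3, 2020 − 78 days = Oct 17, 2019.
Raw-material inspection is signed off: Oct 17, 2019 − 58 days = Aug 20, 2019.

20 August 2019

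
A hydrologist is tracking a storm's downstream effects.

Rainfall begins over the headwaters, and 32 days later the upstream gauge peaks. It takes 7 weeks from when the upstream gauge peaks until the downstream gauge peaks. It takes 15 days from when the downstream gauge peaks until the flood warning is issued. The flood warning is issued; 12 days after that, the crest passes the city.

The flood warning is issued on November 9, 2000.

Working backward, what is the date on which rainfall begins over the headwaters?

The flood warning is issued: Nov 9, 2000.
The downstream gauge peaks: Nov 9, 2000 − 15 days = Oct 25, 2000.
The upstream gauge peaks: Oct 25, 2000 − 7 weeks = Sep 6, 2000.
Rainfall begins over the headwaters: Sep 6, 2000 − 32 days = Aug 5, 2000.

August 5, 2000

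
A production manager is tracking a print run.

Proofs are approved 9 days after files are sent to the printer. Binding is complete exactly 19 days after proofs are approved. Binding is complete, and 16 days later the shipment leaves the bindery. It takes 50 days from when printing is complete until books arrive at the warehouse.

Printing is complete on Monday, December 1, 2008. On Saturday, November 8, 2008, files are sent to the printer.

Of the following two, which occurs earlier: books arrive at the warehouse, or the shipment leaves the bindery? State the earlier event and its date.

Printing is complete: Dec 1, 2008.
Books arrive at the warehouse: Dec 1, 2008 + 50 days = Jan 20, 2009.
Files are sent to the printer: Nov 8, 2008.
Proofs are approved: Nov 8, 2008 + 9 days = Nov 17, 2008.
Binding is complete: Nov 17, 2008 + 19 days = Dec 6, 2008.
The shipment leaves the bindery: Dec 6, 2008 + 16 days = Dec 22, 2008.
Comparing: books arrive at the warehouse on Jan 20, 2009 vs the shipment leaves the bindery on Dec 22, 2008. Earlier: the shipment leaves the bindery.

The shipment leaves the bindery — Monday, December 22, 2008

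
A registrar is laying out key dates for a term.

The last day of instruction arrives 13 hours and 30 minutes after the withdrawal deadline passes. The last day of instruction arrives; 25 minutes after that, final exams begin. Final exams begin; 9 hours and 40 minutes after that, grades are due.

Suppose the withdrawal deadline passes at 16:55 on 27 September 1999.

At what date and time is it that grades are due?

The withdrawal deadline passes: 16:55 Sep 27, 1999.
The last day of instruction arrives: 16:55 Sep 27, 1999 + 13h30m = 06:25 Sep 28, 1999.
Final exams begin: 06:25 Sep 28, 1999 + 25m = 06:50 Sep 28, 1999.
Grades are due: 06:50 Sep 28, 1999 + 9h40m = 16:30 Sep 28, 1999.

16:30 on 28 September 1999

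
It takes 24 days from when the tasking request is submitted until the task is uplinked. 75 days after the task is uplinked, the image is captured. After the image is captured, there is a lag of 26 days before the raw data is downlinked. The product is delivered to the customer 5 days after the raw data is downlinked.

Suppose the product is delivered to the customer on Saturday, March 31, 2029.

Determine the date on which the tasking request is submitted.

Tuesday, November 21, 2028

The product is delivered to the customer: Mar 31, 2029.
The raw data is downlinked: Mar 31, 2029 − 5 days = Mar 26, 2029.
The image is captured: Mar 26, 2029 − 26 days = Feb 28, 2029.
The task is uplinked: Feb 28, 2029 − 75 days = Dec 15, 2028.
The tasking request is submitted: Dec 15, 2028 − 24 days = Nov 21, 2028.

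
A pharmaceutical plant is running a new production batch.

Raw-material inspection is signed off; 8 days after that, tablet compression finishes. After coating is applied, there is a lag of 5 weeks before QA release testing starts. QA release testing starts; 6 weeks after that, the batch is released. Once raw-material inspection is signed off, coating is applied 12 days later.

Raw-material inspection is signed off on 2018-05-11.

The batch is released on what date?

Raw-material inspection is signed off: May 11, 2018.
Coating is applied: May 11, 2018 + 12 days = May 23, 2018.
QA release testing starts: May 23, 2018 + 5 weeks = Jun 27, 2018.
The batch is released: Jun 27, 2018 + 6 weeks = Aug 8, 2018.

2018-08-08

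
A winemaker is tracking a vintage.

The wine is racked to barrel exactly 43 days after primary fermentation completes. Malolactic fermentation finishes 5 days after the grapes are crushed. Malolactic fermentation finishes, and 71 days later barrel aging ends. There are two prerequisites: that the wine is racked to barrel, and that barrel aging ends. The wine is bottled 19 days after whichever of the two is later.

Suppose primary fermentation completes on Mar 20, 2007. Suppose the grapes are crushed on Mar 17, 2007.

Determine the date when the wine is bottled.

Primary fermentation completes: Mar 20, 2007.
The wine is racked to barrel: Mar 20, 2007 + 43 days = May 2, 2007.
The grapes are crushed: Mar 17, 2007.
Malolactic fermentation finishes: Mar 17, 2007 + 5 days = Mar 22, 2007.
Barrel aging ends: Mar 22, 2007 + 71 days = Jun 1, 2007.
Both prerequisites met — the wine is racked to barrel (May 2, 2007), barrel aging ends (Jun 1, 2007); the later is Jun 1, 2007.
The wine is bottled: Jun 1, 2007 + 19 days = Jun 20, 2007.

Jun 20, 2007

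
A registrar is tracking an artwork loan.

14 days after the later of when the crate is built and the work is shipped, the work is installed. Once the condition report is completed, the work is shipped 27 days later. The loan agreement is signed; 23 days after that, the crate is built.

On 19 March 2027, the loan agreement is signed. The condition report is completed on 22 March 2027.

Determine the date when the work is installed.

2 May 2027

The loan agreement is signed: Mar 19, 2027.
The crate is built: Mar 19, 2027 + 23 days = Apr 11, 2027.
The condition report is completed: Mar 22, 2027.
The work is shipped: Mar 22, 2027 + 27 days = Apr 18, 2027.
Both prerequisites met — the crate is built (Apr 11, 2027), the work is shipped (Apr 18, 2027); the later is Apr 18, 2027.
The work is installed: Apr 18, 2027 + 14 days = May 2, 2027.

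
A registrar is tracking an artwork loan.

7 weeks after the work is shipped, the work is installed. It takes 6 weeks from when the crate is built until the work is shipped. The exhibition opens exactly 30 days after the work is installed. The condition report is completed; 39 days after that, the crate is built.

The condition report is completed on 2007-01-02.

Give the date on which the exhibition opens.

The condition report is completed: Jan 2, 2007.
The crate is built: Jan 2, 2007 + 39 days = Feb 10, 2007.
The work is shipped: Feb 10, 2007 + 6 weeks = Mar 24, 2007.
The work is installed: Mar 24, 2007 + 7 weeks = May 12, 2007.
The exhibition opens: May 12, 2007 + 30 days = Jun 11, 2007.

2007-06-11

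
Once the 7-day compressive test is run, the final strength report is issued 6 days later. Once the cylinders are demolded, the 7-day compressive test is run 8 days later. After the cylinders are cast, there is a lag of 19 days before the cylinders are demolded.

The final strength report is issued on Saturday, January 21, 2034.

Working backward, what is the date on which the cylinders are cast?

The final strength report is issued: Jan 21, 2034.
The 7-day compressive test is run: Jan 21, 2034 − 6 days = Jan 15, 2034.
The cylinders are demolded: Jan 15, 2034 − 8 days = Jan 7, 2034.
The cylinders are cast: Jan 7, 2034 − 19 days = Dec 19, 2033.

Monday, December 19, 2033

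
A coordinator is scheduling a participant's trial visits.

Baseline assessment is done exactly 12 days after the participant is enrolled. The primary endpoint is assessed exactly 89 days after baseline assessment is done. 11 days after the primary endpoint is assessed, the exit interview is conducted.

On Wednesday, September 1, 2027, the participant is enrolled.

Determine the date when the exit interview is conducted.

Wednesday, December 22, 2027

The participant is enrolled: Sep 1, 2027.
Baseline assessment is done: Sep 1, 2027 + 12 days = Sep 13, 2027.
The primary endpoint is assessed: Sep 13, 2027 + 89 days = Dec 11, 2027.
The exit interview is conducted: Dec 11, 2027 + 11 days = Dec 22, 2027.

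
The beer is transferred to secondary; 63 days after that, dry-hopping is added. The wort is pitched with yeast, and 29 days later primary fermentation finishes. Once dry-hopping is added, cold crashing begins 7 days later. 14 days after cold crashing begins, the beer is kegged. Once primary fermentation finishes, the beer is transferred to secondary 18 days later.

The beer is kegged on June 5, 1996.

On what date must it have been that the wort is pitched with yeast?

January 26, 1996

The beer is kegged: Jun 5, 1996.
Cold crashing begins: Jun 5, 1996 − 14 days = May 22, 1996.
Dry-hopping is added: May 22, 1996 − 7 days = May 15, 1996.
The beer is transferred to secondary: May 15, 1996 − 63 days = Mar 13, 1996.
Primary fermentation finishes: Mar 13, 1996 − 18 days = Feb 24, 1996.
The wort is pitched with yeast: Feb 24, 1996 − 29 days = Jan 26, 1996.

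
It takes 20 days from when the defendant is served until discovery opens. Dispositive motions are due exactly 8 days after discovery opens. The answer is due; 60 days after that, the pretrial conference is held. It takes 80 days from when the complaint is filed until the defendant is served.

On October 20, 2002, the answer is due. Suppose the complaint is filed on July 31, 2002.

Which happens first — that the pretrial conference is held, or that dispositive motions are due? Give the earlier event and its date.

Dispositive motions are due — November 16, 2002

The answer is due: Oct 20, 2002.
The pretrial conference is held: Oct 20, 2002 + 60 days = Dec 19, 2002.
The complaint is filed: Jul 31, 2002.
The defendant is served: Jul 31, 2002 + 80 days = Oct 19, 2002.
Discovery opens: Oct 19, 2002 + 20 days = Nov 8, 2002.
Dispositive motions are due: Nov 8, 2002 + 8 days = Nov 16, 2002.
Comparing: the pretrial conference is held on Dec 19, 2002 vs dispositive motions are due on Nov 16, 2002. Earlier: dispositive motions are due.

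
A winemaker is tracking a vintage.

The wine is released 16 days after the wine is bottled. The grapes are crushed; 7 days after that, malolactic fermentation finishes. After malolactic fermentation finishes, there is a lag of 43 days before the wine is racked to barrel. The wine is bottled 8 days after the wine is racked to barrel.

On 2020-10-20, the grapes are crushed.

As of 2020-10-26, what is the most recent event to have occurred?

The grapes are crushed: Oct 20, 2020.
Malolactic fermentation finishes: Oct 20, 2020 + 7 days = Oct 27, 2020.
The wine is racked to barrel: Oct 27, 2020 + 43 days = Dec 9, 2020.
The wine is bottled: Dec 9, 2020 + 8 days = Dec 17, 2020.
The wine is released: Dec 17, 2020 + 16 days = Jan 2, 2021.
Oct 26, 2020 falls between when the grapes are crushed (Oct 20, 2020) and when malolactic fermentation finishes (Oct 27, 2020).

The grapes are crushed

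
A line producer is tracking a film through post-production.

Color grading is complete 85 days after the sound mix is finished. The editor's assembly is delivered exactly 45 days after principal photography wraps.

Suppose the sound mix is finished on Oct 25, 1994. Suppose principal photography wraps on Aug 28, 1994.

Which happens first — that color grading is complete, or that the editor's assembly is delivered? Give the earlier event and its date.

The editor's assembly is delivered — Oct 12, 1994

The sound mix is finished: Oct 25, 1994.
Color grading is complete: Oct 25, 1994 + 85 days = Jan 18, 1995.
Principal photography wraps: Aug 28, 1994.
The editor's assembly is delivered: Aug 28, 1994 + 45 days = Oct 12, 1994.
Comparing: color grading is complete on Jan 18, 1995 vs the editor's assembly is delivered on Oct 12, 1994. Earlier: the editor's assembly is delivered.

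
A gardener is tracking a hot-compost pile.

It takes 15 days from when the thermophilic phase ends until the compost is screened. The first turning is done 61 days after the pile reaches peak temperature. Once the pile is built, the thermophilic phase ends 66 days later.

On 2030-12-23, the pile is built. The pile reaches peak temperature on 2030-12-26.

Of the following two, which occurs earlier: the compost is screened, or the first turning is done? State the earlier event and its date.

The pile is built: Dec 23, 2030.
The thermophilic phase ends: Dec 23, 2030 + 66 days = Feb 27, 2031.
The compost is screened: Feb 27, 2031 + 15 days = Mar 14, 2031.
The pile reaches peak temperature: Dec 26, 2030.
The first turning is done: Dec 26, 2030 + 61 days = Feb 25, 2031.
Comparing: the compost is screened on Mar 14, 2031 vs the first turning is done on Feb 25, 2031. Earlier: the first turning is done.

The first turning is done — 2031-02-25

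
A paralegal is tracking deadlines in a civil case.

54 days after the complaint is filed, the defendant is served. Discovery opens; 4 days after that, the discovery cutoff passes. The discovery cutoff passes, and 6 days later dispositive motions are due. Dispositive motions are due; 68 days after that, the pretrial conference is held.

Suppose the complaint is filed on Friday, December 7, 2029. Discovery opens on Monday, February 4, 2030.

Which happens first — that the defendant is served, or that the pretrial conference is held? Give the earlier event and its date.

The complaint is filed: Dec 7, 2029.
The defendant is served: Dec 7, 2029 + 54 days = Jan 30, 2030.
Discovery opens: Feb 4, 2030.
The discovery cutoff passes: Feb 4, 2030 + 4 days = Feb 8, 2030.
Dispositive motions are due: Feb 8, 2030 + 6 days = Feb 14, 2030.
The pretrial conference is held: Feb 14, 2030 + 68 days = Apr 23, 2030.
Comparing: the defendant is served on Jan 30, 2030 vs the pretrial conference is held on Apr 23, 2030. Earlier: the defendant is served.

The defendant is served — Wednesday, January 30, 2030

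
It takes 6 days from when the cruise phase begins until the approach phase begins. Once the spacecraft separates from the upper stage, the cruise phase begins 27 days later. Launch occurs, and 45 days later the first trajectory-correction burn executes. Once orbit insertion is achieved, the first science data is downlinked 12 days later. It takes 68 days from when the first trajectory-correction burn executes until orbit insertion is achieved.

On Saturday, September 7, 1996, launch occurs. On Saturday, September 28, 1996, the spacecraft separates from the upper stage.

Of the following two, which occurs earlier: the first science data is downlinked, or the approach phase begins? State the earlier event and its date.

Launch occurs: Sep 7, 1996.
The first trajectory-correction burn executes: Sep 7, 1996 + 45 days = Oct 22, 1996.
Orbit insertion is achieved: Oct 22, 1996 + 68 days = Dec 29, 1996.
The first science data is downlinked: Dec 29, 1996 + 12 days = Jan 10, 1997.
The spacecraft separates from the upper stage: Sep 28, 1996.
The cruise phase begins: Sep 28, 1996 + 27 days = Oct 25, 1996.
The approach phase begins: Oct 25, 1996 + 6 days = Oct 31, 1996.
Comparing: the first science data is downlinked on Jan 10, 1997 vs the approach phase begins on Oct 31, 1996. Earlier: the approach phase begins.

The approach phase begins — Thursday, October 31, 1996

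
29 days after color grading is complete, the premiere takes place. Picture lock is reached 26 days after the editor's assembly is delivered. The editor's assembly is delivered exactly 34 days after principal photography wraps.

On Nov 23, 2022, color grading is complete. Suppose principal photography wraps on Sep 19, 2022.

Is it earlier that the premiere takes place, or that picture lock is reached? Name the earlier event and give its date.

Color grading is complete: Nov 23, 2022.
The premiere takes place: Nov 23, 2022 + 29 days = Dec 22, 2022.
Principal photography wraps: Sep 19, 2022.
The editor's assembly is delivered: Sep 19, 2022 + 34 days = Oct 23, 2022.
Picture lock is reached: Oct 23, 2022 + 26 days = Nov 18, 2022.
Comparing: the premiere takes place on Dec 22, 2022 vs picture lock is reached on Nov 18, 2022. Earlier: picture lock is reached.

Picture lock is reached — Nov 18, 2022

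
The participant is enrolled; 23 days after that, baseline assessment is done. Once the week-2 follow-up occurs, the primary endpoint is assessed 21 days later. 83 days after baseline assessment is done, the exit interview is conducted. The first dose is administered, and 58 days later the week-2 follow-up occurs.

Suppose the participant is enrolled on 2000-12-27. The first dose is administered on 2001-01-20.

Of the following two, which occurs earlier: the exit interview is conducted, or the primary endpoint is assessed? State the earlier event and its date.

The primary endpoint is assessed — 2001-04-09

The participant is enrolled: Dec 27, 2000.
Baseline assessment is done: Dec 27, 2000 + 23 days = Jan 19, 2001.
The exit interview is conducted: Jan 19, 2001 + 83 days = Apr 12, 2001.
The first dose is administered: Jan 20, 2001.
The week-2 follow-up occurs: Jan 20, 2001 + 58 days = Mar 19, 2001.
The primary endpoint is assessed: Mar 19, 2001 + 21 days = Apr 9, 2001.
Comparing: the exit interview is conducted on Apr 12, 2001 vs the primary endpoint is assessed on Apr 9, 2001. Earlier: the primary endpoint is assessed.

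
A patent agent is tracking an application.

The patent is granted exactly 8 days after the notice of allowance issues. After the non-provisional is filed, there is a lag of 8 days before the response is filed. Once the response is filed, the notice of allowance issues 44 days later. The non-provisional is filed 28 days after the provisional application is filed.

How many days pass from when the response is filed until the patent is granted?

52 days

Causal path: the response is filed → the notice of allowance issues → the patent is granted.
Total delay along the path: 44 + 8 = 52 days.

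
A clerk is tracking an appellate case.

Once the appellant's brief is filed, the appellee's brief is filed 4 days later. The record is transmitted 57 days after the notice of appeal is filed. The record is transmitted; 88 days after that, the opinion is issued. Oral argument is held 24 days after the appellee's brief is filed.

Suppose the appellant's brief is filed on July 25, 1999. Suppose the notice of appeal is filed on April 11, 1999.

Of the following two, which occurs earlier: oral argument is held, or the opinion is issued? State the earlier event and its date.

Oral argument is held — August 22, 1999

The appellant's brief is filed: Jul 25, 1999.
The appellee's brief is filed: Jul 25, 1999 + 4 days = Jul 29, 1999.
Oral argument is held: Jul 29, 1999 + 24 days = Aug 22, 1999.
The notice of appeal is filed: Apr 11, 1999.
The record is transmitted: Apr 11, 1999 + 57 days = Jun 7, 1999.
The opinion is issued: Jun 7, 1999 + 88 days = Sep 3, 1999.
Comparing: oral argument is held on Aug 22, 1999 vs the opinion is issued on Sep 3, 1999. Earlier: oral argument is held.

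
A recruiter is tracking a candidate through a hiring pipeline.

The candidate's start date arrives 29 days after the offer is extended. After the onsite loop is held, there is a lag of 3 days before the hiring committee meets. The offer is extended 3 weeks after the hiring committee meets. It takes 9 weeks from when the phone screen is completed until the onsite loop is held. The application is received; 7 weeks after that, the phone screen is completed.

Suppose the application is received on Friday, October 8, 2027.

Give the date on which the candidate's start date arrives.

The application is received: Oct 8, 2027.
The phone screen is completed: Oct 8, 2027 + 7 weeks = Nov 26, 2027.
The onsite loop is held: Nov 26, 2027 + 9 weeks = Jan 28, 2028.
The hiring committee meets: Jan 28, 2028 + 3 days = Jan 31, 2028.
The offer is extended: Jan 31, 2028 + 3 weeks = Feb 21, 2028.
The candidate's start date arrives: Feb 21, 2028 + 29 days = Mar 21, 2028.

Tuesday, March 21, 2028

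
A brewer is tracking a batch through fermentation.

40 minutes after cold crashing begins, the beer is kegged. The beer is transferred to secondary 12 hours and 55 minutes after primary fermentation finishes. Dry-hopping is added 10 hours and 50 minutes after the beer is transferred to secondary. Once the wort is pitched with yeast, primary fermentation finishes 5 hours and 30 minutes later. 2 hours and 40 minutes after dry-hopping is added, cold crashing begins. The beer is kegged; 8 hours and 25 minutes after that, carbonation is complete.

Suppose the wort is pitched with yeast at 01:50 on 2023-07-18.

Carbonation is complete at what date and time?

18:50 on 2023-07-19

The wort is pitched with yeast: 01:50 Jul 18, 2023.
Primary fermentation finishes: 01:50 Jul 18, 2023 + 5h30m = 07:20 Jul 18, 2023.
The beer is transferred to secondary: 07:20 Jul 18, 2023 + 12h55m = 20:15 Jul 18, 2023.
Dry-hopping is added: 20:15 Jul 18, 2023 + 10h50m = 07:05 Jul 19, 2023.
Cold crashing begins: 07:05 Jul 19, 2023 + 2h40m = 09:45 Jul 19, 2023.
The beer is kegged: 09:45 Jul 19, 2023 + 40m = 10:25 Jul 19, 2023.
Carbonation is complete: 10:25 Jul 19, 2023 + 8h25m = 18:50 Jul 19, 2023.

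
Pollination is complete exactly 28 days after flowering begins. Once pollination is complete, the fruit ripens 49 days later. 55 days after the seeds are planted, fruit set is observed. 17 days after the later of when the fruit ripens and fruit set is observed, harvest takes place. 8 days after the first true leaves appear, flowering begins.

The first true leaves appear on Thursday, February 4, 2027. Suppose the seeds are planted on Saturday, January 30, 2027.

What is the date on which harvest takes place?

The first true leaves appear: Feb 4, 2027.
Flowering begins: Feb 4, 2027 + 8 days = Feb 12, 2027.
Pollination is complete: Feb 12, 2027 + 28 days = Mar 12, 2027.
The fruit ripens: Mar 12, 2027 + 49 days = Apr 30, 2027.
The seeds are planted: Jan 30, 2027.
Fruit set is observed: Jan 30, 2027 + 55 days = Mar 26, 2027.
Both prerequisites met — the fruit ripens (Apr 30, 2027), fruit set is observed (Mar 26, 2027); the later is Apr 30, 2027.
Harvest takes place: Apr 30, 2027 + 17 days = May 17, 2027.

Monday, May 17, 2027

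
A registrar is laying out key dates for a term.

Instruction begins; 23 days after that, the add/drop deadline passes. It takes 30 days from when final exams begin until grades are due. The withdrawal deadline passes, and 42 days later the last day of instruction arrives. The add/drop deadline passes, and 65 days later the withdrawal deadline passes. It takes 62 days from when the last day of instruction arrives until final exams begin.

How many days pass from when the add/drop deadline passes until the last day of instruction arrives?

107 days

Causal path: the add/drop deadline passes → the withdrawal deadline passes → the last day of instruction arrives.
Total delay along the path: 65 + 42 = 107 days.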